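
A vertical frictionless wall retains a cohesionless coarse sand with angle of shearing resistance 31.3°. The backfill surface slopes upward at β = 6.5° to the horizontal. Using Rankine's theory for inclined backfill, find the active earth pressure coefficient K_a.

0.322

K_a = cos β · (cos β − √(cos²β − cos²φ)) / (cos β + √(cos²β − cos²φ)).
cos β = 0.9936, cos φ = 0.8545, √(cos²β − cos²φ) = 0.5070.
K_a = 0.9936 × (0.9936 − 0.5070)/(0.9936 + 0.5070) = 0.3221.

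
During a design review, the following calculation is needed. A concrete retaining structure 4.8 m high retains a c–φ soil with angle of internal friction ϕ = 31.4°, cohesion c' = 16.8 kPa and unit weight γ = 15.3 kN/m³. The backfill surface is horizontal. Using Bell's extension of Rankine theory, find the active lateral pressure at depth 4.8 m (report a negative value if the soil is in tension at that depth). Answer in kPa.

K_a = (1 − sin φ)/(1 + sin φ) = 0.3149.
σ_a = K_a γ z − 2c√K_a = 0.3149×15.3×4.8 − 2×16.8×0.5612 = 4.272 kPa.

4.27 kPa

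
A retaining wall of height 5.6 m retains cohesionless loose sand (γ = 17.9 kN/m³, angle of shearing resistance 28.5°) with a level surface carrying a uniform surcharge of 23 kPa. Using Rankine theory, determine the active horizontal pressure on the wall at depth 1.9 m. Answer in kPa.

K_a = (1 − sin φ)/(1 + sin φ) = 0.3540.
σ_v = γz + q = 17.9 × 1.9 + 23 = 57.01 kPa.
σ_h = K_a σ_v = 0.3540 × 57.01 = 20.18 kPa.

20.2 kPa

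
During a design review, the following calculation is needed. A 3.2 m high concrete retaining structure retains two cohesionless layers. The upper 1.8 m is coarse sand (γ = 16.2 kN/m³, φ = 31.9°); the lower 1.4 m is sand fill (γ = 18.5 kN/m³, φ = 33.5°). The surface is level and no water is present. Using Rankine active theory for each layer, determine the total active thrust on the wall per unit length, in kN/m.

25.1 kN/m

K_a1 = tan²(45°−31.9°/2) = 0.3085; K_a2 = tan²(45°−33.5°/2) = 0.2887.
Layer 1: σ at base = K_a1 γ₁ h₁ = 8.997 kPa; P₁ = ½×8.997×1.8 = 8.097.
Layer 2: σ_v at top = γ₁h₁ = 29.16; σ_h top = K_a2×29.16 = 8.419; σ_h base = K_a2×(29.16+18.5×1.4) = 15.90.
P₂ = ½(8.419+15.90)×1.4 = 17.02. Total P_a = 8.097+17.02 = 25.12 kN/m.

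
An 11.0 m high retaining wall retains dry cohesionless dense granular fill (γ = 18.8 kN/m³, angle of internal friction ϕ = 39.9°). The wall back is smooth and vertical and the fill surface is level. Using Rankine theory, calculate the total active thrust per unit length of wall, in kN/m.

248 kN/m

K_a = tan²(45° − φ/2) = 0.2184.
P_a = ½ K_a γ H² = 0.5 × 0.2184 × 18.8 × 11.0² = 248.4 kN/m.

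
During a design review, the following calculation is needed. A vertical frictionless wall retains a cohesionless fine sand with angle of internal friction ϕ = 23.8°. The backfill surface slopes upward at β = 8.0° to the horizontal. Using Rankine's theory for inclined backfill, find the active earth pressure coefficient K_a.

0.442

K_a = cos β · (cos β − √(cos²β − cos²φ)) / (cos β + √(cos²β − cos²φ)).
cos β = 0.9903, cos φ = 0.9150, √(cos²β − cos²φ) = 0.3788.
K_a = 0.9903 × (0.9903 − 0.3788)/(0.9903 + 0.3788) = 0.4423.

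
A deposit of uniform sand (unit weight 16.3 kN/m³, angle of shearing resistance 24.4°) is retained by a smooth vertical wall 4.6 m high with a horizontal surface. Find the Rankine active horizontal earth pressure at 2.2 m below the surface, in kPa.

14.9 kPa

K_a = (1 − sin φ)/(1 + sin φ) = 0.4153.
σ_h = K_a γ z = 0.4153 × 16.3 × 2.2 = 14.89 kPa.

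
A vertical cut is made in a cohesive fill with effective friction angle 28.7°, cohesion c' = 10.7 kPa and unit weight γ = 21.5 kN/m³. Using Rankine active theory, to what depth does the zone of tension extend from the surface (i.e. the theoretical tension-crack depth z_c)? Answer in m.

1.68 m

K_a = tan²(45° − 28.7°/2) = 0.3511; √K_a = 0.5926.
The active pressure is zero where K_a γ z = 2c√K_a, so z_c = 2c/(γ√K_a) = 2×10.7/(21.5×0.5926) = 1.680 m.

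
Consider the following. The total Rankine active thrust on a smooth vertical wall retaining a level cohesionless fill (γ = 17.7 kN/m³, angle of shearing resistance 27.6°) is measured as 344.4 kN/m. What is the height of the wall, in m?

10.3 m

K_a = 0.3668. P_a = ½ K_a γ H² ⇒ H = √(2P_a/(K_a γ)).
H = √(2×344.4/(0.3668×17.7)) = 10.30 m.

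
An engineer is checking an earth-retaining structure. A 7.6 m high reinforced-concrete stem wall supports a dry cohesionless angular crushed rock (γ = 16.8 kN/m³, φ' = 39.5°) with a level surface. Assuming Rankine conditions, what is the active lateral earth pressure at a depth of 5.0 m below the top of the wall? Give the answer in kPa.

K_a = (1 − sin φ)/(1 + sin φ) = 0.2224.
σ_h = K_a γ z = 0.2224 × 16.8 × 5.0 = 18.68 kPa.

18.7 kPa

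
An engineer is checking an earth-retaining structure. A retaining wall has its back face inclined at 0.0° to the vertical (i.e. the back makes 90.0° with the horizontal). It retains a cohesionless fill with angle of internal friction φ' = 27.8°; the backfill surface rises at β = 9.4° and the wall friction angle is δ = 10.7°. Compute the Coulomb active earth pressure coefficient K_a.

0.379

K_a = sin²(α+φ) / [sin²α · sin(α−δ) · (1 + √{sin(φ+δ)sin(φ−β) / (sin(α−δ)sin(α+β))})²].
With α = 90.0°, φ = 27.8°, δ = 10.7°, β = 9.4°: K_a = 0.3786.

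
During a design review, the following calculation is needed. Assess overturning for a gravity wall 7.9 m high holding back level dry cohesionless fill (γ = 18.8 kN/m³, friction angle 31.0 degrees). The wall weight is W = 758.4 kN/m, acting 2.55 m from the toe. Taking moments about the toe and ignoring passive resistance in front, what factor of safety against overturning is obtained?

K_a = tan²(45° − 31.0°/2) = 0.3201.
P_a = ½K_aγH² = 0.5×0.3201×18.8×7.9² = 187.8 kN/m, acting at H/3 = 2.633 m above the base.
Overturning moment M_o = P_a × H/3 = 187.8 × 2.633 = 494.5.
Resisting moment M_r = W × 2.55 = 758.4 × 2.55 = 1934.
FS_overturning = M_r/M_o = 1934/494.5 = 3.911.

3.91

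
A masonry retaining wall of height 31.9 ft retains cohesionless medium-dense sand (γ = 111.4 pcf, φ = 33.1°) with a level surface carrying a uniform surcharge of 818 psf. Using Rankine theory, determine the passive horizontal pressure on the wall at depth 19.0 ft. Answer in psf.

10000 psf

K_p = (1 + sin φ)/(1 − sin φ) = 3.406.
σ_v = γz + q = 111.4 × 19.0 + 818 = 2935 psf.
σ_h = K_p σ_v = 3.406 × 2935 = 9996 psf.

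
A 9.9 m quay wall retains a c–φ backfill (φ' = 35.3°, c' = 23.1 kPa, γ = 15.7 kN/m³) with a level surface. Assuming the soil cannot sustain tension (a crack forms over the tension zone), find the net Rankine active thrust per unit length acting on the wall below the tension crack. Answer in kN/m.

37.2 kN/m

K_a = 0.2675; √K_a = 0.5172.
Tension-crack depth z_c = 2c/(γ√K_a) = 2×23.1/(15.7×0.5172) = 5.689 m.
σ_a at base = K_a γ H − 2c√K_a = 0.2675×15.7×9.9 − 2×23.1×0.5172 = 17.69 kPa.
P_a = ½ × 17.69 × (H − z_c) = 0.5×17.69×4.211 = 37.24 kN/m.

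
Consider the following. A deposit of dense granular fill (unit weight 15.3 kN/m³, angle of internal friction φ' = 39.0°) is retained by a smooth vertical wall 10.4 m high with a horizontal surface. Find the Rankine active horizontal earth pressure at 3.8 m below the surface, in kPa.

13.2 kPa

K_a = (1 − sin φ)/(1 + sin φ) = 0.2275.
σ_h = K_a γ z = 0.2275 × 15.3 × 3.8 = 13.23 kPa.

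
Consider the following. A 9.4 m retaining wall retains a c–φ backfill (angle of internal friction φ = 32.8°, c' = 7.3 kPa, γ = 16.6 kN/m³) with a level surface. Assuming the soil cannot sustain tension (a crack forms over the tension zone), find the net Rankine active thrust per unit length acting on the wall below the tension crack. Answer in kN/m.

K_a = 0.2973; √K_a = 0.5452.
Tension-crack depth z_c = 2c/(γ√K_a) = 2×7.3/(16.6×0.5452) = 1.613 m.
σ_a at base = K_a γ H − 2c√K_a = 0.2973×16.6×9.4 − 2×7.3×0.5452 = 38.42 kPa.
P_a = ½ × 38.42 × (H − z_c) = 0.5×38.42×7.787 = 149.6 kN/m.

150 kN/m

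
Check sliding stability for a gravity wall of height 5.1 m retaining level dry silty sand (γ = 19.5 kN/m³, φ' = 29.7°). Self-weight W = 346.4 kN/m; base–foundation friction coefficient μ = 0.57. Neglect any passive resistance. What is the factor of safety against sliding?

2.31

K_a = tan²(45° − 29.7°/2) = 0.3374.
P_a = ½K_aγH² = 0.5×0.3374×19.5×5.1² = 85.56 kN/m, acting at H/3 = 1.700 m above the base.
FS_sliding = μW / P_a = 0.57×346.4 / 85.56 = 2.308.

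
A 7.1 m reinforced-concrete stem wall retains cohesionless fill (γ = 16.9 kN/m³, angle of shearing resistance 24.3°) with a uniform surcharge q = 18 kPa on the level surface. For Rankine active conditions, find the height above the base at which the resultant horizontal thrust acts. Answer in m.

2.64 m

K_a = 0.4169.
Triangular part P₁ = ½K_aγH² = 177.6 at H/3 = 2.367 m; rectangular part P₂ = K_a q H = 53.28 at H/2 = 3.550 m.
ȳ = (P₁·2.367 + P₂·3.550)/(P₁+P₂) = 2.640 m.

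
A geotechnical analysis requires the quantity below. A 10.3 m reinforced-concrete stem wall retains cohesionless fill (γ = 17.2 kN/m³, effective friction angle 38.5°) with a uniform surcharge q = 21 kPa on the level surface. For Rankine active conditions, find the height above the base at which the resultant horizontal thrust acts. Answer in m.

K_a = 0.2327.
Triangular part P₁ = ½K_aγH² = 212.3 at H/3 = 3.433 m; rectangular part P₂ = K_a q H = 50.32 at H/2 = 5.150 m.
ȳ = (P₁·3.433 + P₂·5.150)/(P₁+P₂) = 3.762 m.

3.76 m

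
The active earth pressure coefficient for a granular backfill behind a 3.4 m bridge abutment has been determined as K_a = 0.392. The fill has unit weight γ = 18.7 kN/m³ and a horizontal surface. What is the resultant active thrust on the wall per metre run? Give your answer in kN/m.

42.4 kN/m

P = ½ K_a γ H² = 0.5 × 0.392 × 18.7 × 3.4² = 42.37 kN/m.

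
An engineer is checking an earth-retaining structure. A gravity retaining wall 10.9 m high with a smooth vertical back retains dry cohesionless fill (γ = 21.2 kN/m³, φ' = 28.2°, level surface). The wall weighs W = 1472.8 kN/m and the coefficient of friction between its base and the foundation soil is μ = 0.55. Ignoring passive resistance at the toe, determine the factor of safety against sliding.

K_a = tan²(45° − 28.2°/2) = 0.3582.
P_a = ½K_aγH² = 0.5×0.3582×21.2×10.9² = 451.1 kN/m, acting at H/3 = 3.633 m above the base.
FS_sliding = μW / P_a = 0.55×1472.8 / 451.1 = 1.796.

1.80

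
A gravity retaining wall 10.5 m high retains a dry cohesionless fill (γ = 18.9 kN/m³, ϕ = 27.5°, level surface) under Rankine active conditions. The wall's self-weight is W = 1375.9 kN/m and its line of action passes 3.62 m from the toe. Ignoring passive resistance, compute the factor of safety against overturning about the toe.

K_a = tan²(45° − 27.5°/2) = 0.3682.
P_a = ½K_aγH² = 0.5×0.3682×18.9×10.5² = 383.6 kN/m, acting at H/3 = 3.500 m above the base.
Overturning moment M_o = P_a × H/3 = 383.6 × 3.500 = 1343.
Resisting moment M_r = W × 3.62 = 1375.9 × 3.62 = 4981.
FS_overturning = M_r/M_o = 4981/1343 = 3.709.

3.71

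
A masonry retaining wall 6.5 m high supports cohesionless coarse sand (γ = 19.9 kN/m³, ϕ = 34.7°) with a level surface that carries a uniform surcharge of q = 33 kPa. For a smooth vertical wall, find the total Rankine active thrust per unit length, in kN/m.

174 kN/m

K_a = tan²(45° − φ/2) = 0.2745.
Soil triangle: ½ K_a γ H² = 0.5×0.2745×19.9×6.5² = 115.4 kN/m.
Surcharge rectangle: K_a q H = 0.2745×33×6.5 = 58.87 kN/m.
Total = 115.4 + 58.87 = 174.3 kN/m.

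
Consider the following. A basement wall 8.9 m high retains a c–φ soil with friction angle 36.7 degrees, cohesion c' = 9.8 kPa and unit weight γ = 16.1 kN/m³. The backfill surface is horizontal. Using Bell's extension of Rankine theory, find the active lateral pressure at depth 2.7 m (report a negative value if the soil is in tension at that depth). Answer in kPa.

1.11 kPa

K_a = (1 − sin φ)/(1 + sin φ) = 0.2519.
σ_a = K_a γ z − 2c√K_a = 0.2519×16.1×2.7 − 2×9.8×0.5019 = 1.112 kPa.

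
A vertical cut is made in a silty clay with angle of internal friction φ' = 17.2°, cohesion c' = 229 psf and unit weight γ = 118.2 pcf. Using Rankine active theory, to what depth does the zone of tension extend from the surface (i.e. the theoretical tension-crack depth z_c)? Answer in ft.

5.26 ft

K_a = tan²(45° − 17.2°/2) = 0.5436; √K_a = 0.7373.
The active pressure is zero where K_a γ z = 2c√K_a, so z_c = 2c/(γ√K_a) = 2×229/(118.2×0.7373) = 5.256 ft.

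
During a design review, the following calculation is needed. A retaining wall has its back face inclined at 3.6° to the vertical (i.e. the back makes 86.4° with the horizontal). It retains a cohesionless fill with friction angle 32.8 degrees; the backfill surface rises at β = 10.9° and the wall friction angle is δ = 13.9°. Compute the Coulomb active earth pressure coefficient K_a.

0.340

K_a = sin²(α+φ) / [sin²α · sin(α−δ) · (1 + √{sin(φ+δ)sin(φ−β) / (sin(α−δ)sin(α+β))})²].
With α = 86.4°, φ = 32.8°, δ = 13.9°, β = 10.9°: K_a = 0.3401.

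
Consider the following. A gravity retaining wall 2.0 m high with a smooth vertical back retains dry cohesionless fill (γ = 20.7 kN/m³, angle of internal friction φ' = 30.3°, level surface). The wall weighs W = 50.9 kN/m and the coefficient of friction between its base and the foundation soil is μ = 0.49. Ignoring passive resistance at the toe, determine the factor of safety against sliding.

1.83

K_a = tan²(45° − 30.3°/2) = 0.3293.
P_a = ½K_aγH² = 0.5×0.3293×20.7×2.0² = 13.63 kN/m, acting at H/3 = 0.6667 m above the base.
FS_sliding = μW / P_a = 0.49×50.9 / 13.63 = 1.829.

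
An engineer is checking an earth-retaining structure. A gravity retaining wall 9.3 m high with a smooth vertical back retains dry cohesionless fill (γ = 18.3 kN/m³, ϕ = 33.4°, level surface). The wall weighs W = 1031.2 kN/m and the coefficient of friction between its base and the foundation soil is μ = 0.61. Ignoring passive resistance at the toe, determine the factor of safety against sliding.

K_a = tan²(45° − 33.4°/2) = 0.2899.
P_a = ½K_aγH² = 0.5×0.2899×18.3×9.3² = 229.4 kN/m, acting at H/3 = 3.100 m above the base.
FS_sliding = μW / P_a = 0.61×1031.2 / 229.4 = 2.742.

2.74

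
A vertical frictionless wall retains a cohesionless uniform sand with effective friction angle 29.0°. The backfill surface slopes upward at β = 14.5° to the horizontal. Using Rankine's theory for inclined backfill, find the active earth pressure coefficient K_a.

K_a = cos β · (cos β − √(cos²β − cos²φ)) / (cos β + √(cos²β − cos²φ)).
cos β = 0.9681, cos φ = 0.8746, √(cos²β − cos²φ) = 0.4152.
K_a = 0.9681 × (0.9681 − 0.4152)/(0.9681 + 0.4152) = 0.3870.

0.387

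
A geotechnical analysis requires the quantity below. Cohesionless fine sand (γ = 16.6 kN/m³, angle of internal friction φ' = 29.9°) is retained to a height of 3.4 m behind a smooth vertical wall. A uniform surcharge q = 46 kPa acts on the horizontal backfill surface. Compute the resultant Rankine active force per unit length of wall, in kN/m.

K_a = tan²(45° − φ/2) = 0.3347.
Soil triangle: ½ K_a γ H² = 0.5×0.3347×16.6×3.4² = 32.11 kN/m.
Surcharge rectangle: K_a q H = 0.3347×46×3.4 = 52.34 kN/m.
Total = 32.11 + 52.34 = 84.46 kN/m.

84.5 kN/m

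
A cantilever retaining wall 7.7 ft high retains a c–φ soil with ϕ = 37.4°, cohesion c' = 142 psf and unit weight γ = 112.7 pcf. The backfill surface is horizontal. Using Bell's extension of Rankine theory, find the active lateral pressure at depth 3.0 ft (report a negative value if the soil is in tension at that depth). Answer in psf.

K_a = (1 − sin φ)/(1 + sin φ) = 0.2443.
σ_a = K_a γ z − 2c√K_a = 0.2443×112.7×3.0 − 2×142×0.4942 = -57.78 psf.

-57.8 psf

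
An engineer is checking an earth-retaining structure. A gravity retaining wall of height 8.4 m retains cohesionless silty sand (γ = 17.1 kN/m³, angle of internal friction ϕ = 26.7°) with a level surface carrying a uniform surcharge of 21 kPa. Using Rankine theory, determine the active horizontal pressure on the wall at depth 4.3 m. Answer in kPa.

K_a = (1 − sin φ)/(1 + sin φ) = 0.3800.
σ_v = γz + q = 17.1 × 4.3 + 21 = 94.53 kPa.
σ_h = K_a σ_v = 0.3800 × 94.53 = 35.92 kPa.

35.9 kPa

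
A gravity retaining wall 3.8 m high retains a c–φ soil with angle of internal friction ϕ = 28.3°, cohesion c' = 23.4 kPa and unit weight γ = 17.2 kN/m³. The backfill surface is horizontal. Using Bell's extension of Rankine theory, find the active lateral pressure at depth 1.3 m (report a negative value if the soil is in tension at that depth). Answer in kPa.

-20.0 kPa

K_a = (1 − sin φ)/(1 + sin φ) = 0.3568.
σ_a = K_a γ z − 2c√K_a = 0.3568×17.2×1.3 − 2×23.4×0.5973 = -19.98 kPa.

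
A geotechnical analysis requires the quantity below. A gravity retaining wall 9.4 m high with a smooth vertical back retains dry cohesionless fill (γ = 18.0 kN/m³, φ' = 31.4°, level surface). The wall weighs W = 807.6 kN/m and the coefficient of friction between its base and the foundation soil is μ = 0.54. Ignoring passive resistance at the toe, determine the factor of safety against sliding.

K_a = tan²(45° − 31.4°/2) = 0.3149.
P_a = ½K_aγH² = 0.5×0.3149×18.0×9.4² = 250.4 kN/m, acting at H/3 = 3.133 m above the base.
FS_sliding = μW / P_a = 0.54×807.6 / 250.4 = 1.741.

1.74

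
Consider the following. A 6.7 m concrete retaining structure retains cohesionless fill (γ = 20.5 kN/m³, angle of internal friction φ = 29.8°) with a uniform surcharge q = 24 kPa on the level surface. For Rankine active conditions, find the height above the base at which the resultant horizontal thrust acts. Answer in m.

K_a = 0.3360.
Triangular part P₁ = ½K_aγH² = 154.6 at H/3 = 2.233 m; rectangular part P₂ = K_a q H = 54.03 at H/2 = 3.350 m.
ȳ = (P₁·2.233 + P₂·3.350)/(P₁+P₂) = 2.523 m.

2.52 m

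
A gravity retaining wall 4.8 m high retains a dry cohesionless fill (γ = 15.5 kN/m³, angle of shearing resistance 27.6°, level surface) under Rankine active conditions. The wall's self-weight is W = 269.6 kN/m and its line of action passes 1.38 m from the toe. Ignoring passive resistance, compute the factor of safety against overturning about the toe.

K_a = tan²(45° − 27.6°/2) = 0.3668.
P_a = ½K_aγH² = 0.5×0.3668×15.5×4.8² = 65.49 kN/m, acting at H/3 = 1.600 m above the base.
Overturning moment M_o = P_a × H/3 = 65.49 × 1.600 = 104.8.
Resisting moment M_r = W × 1.38 = 269.6 × 1.38 = 372.0.
FS_overturning = M_r/M_o = 372.0/104.8 = 3.551.

3.55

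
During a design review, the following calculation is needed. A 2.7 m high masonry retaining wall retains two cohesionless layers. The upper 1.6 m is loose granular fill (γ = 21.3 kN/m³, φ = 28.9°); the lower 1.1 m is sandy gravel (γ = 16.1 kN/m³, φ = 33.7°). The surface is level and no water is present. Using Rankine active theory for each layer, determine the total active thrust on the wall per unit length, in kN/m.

K_a1 = tan²(45°−28.9°/2) = 0.3484; K_a2 = tan²(45°−33.7°/2) = 0.2863.
Layer 1: σ at base = K_a1 γ₁ h₁ = 11.87 kPa; P₁ = ½×11.87×1.6 = 9.498.
Layer 2: σ_v at top = γ₁h₁ = 34.08; σ_h top = K_a2×34.08 = 9.757; σ_h base = K_a2×(34.08+16.1×1.1) = 14.83.
P₂ = ½(9.757+14.83)×1.1 = 13.52. Total P_a = 9.498+13.52 = 23.02 kN/m.

23.0 kN/m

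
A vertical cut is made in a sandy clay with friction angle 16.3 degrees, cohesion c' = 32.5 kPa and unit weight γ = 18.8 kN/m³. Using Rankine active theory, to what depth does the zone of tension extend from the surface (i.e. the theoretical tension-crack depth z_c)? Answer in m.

K_a = tan²(45° − 16.3°/2) = 0.5617; √K_a = 0.7495.
The active pressure is zero where K_a γ z = 2c√K_a, so z_c = 2c/(γ√K_a) = 2×32.5/(18.8×0.7495) = 4.613 m.

4.61 m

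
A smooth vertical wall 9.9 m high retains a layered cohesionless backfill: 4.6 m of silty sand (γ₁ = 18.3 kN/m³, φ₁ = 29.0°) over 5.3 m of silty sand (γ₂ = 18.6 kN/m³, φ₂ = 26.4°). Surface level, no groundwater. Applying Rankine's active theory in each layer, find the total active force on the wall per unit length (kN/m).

K_a1 = tan²(45°−29.0°/2) = 0.3470; K_a2 = tan²(45°−26.4°/2) = 0.3844.
Layer 1: σ at base = K_a1 γ₁ h₁ = 29.21 kPa; P₁ = ½×29.21×4.6 = 67.18.
Layer 2: σ_v at top = γ₁h₁ = 84.18; σ_h top = K_a2×84.18 = 32.36; σ_h base = K_a2×(84.18+18.6×5.3) = 70.26.
P₂ = ½(32.36+70.26)×5.3 = 271.9. Total P_a = 67.18+271.9 = 339.1 kN/m.

339 kN/m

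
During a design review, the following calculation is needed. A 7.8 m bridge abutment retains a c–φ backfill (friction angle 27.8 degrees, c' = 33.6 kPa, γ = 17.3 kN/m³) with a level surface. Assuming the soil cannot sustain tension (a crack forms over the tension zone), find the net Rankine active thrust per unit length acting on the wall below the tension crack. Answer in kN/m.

K_a = 0.3639; √K_a = 0.6032.
Tension-crack depth z_c = 2c/(γ√K_a) = 2×33.6/(17.3×0.6032) = 6.439 m.
σ_a at base = K_a γ H − 2c√K_a = 0.3639×17.3×7.8 − 2×33.6×0.6032 = 8.567 kPa.
P_a = ½ × 8.567 × (H − z_c) = 0.5×8.567×1.361 = 5.829 kN/m.

5.83 kN/m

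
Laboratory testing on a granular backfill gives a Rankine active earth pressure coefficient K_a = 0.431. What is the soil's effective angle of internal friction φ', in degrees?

K_a = tan²(45° − φ/2) ⇒ 45° − φ/2 = arctan(√0.431) = 33.29°.
φ = 2(45° − 33.29°) = 23.43°.

23.4°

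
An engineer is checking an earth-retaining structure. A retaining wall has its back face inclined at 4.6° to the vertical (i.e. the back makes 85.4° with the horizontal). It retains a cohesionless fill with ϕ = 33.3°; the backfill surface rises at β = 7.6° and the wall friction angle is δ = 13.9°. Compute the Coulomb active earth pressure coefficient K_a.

0.327

K_a = sin²(α+φ) / [sin²α · sin(α−δ) · (1 + √{sin(φ+δ)sin(φ−β) / (sin(α−δ)sin(α+β))})²].
With α = 85.4°, φ = 33.3°, δ = 13.9°, β = 7.6°: K_a = 0.3272.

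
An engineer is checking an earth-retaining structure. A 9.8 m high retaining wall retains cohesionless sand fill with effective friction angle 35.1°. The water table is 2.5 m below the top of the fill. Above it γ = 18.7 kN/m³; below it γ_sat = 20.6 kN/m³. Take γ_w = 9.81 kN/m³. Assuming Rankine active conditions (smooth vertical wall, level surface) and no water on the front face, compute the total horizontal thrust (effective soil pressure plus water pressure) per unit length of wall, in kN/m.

K_a = tan²(45° − φ/2) = 0.2698.
γ' = 20.6 − 9.81 = 10.79 kN/m³. Depth below WT = 7.3 m.
σ'_h at WT = K_a γ d_w = 12.61 kPa; at base = 12.61 + K_a γ' × 7.3 = 33.87 kPa.
P₁ (0–2.5 m) = ½×12.61×2.5 = 15.77. P₂ (2.5–9.8 m) = ½(12.61+33.87)×7.3 = 169.7.
P_w = ½ γ_w h₂² = 0.5×9.81×7.3² = 261.4. Total = 15.77+169.7+261.4 = 446.8 kN/m.

447 kN/m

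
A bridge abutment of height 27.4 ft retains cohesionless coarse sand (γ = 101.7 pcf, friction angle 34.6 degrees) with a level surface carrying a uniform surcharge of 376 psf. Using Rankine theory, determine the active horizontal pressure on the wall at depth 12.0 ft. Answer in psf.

440 psf

K_a = (1 − sin φ)/(1 + sin φ) = 0.2756.
σ_v = γz + q = 101.7 × 12.0 + 376 = 1596 psf.
σ_h = K_a σ_v = 0.2756 × 1596 = 440.0 psf.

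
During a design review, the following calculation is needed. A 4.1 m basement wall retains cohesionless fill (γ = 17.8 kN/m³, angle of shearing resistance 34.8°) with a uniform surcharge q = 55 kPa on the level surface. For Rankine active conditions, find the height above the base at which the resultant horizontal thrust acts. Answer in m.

1.78 m

K_a = 0.2733.
Triangular part P₁ = ½K_aγH² = 40.89 at H/3 = 1.367 m; rectangular part P₂ = K_a q H = 61.63 at H/2 = 2.050 m.
ȳ = (P₁·1.367 + P₂·2.050)/(P₁+P₂) = 1.777 m.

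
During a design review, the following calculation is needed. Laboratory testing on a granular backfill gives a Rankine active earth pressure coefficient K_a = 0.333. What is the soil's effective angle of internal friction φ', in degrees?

30.0°

K_a = tan²(45° − φ/2) ⇒ 45° − φ/2 = arctan(√0.333) = 29.99°.
φ = 2(45° − 29.99°) = 30.02°.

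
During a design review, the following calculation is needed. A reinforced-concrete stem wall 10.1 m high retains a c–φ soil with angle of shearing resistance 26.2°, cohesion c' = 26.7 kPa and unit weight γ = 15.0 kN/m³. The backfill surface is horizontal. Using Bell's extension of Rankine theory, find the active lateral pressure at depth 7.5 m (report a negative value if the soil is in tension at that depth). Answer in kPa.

K_a = (1 − sin φ)/(1 + sin φ) = 0.3874.
σ_a = K_a γ z − 2c√K_a = 0.3874×15.0×7.5 − 2×26.7×0.6224 = 10.35 kPa.

10.3 kPa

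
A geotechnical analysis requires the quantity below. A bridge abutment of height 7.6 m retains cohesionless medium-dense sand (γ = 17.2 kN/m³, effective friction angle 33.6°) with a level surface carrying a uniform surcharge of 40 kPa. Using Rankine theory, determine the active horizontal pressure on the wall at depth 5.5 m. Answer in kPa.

K_a = (1 − sin φ)/(1 + sin φ) = 0.2875.
σ_v = γz + q = 17.2 × 5.5 + 40 = 134.6 kPa.
σ_h = K_a σ_v = 0.2875 × 134.6 = 38.70 kPa.

38.7 kPa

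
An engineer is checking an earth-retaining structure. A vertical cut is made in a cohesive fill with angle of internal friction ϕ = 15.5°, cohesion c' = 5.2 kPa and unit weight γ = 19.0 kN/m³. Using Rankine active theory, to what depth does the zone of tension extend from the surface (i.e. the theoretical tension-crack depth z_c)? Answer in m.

K_a = tan²(45° − 15.5°/2) = 0.5782; √K_a = 0.7604.
The active pressure is zero where K_a γ z = 2c√K_a, so z_c = 2c/(γ√K_a) = 2×5.2/(19.0×0.7604) = 0.7198 m.

0.720 m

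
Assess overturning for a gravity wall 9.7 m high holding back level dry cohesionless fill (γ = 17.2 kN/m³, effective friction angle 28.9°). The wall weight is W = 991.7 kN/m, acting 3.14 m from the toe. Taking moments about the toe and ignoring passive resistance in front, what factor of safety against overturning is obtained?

3.42

K_a = tan²(45° − 28.9°/2) = 0.3484.
P_a = ½K_aγH² = 0.5×0.3484×17.2×9.7² = 281.9 kN/m, acting at H/3 = 3.233 m above the base.
Overturning moment M_o = P_a × H/3 = 281.9 × 3.233 = 911.4.
Resisting moment M_r = W × 3.14 = 991.7 × 3.14 = 3114.
FS_overturning = M_r/M_o = 3114/911.4 = 3.417.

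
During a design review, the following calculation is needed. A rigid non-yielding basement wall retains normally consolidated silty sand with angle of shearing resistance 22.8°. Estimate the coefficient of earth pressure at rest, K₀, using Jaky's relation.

K₀ = 1 − sin φ' = 1 − sin 22.8° = 0.6125.

0.612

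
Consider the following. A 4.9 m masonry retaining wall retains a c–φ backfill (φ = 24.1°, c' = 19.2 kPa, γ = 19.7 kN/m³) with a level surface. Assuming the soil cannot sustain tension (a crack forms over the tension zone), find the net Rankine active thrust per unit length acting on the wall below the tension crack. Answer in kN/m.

14.8 kN/m

K_a = 0.4201; √K_a = 0.6482.
Tension-crack depth z_c = 2c/(γ√K_a) = 2×19.2/(19.7×0.6482) = 3.007 m.
σ_a at base = K_a γ H − 2c√K_a = 0.4201×19.7×4.9 − 2×19.2×0.6482 = 15.66 kPa.
P_a = ½ × 15.66 × (H − z_c) = 0.5×15.66×1.893 = 14.82 kN/m.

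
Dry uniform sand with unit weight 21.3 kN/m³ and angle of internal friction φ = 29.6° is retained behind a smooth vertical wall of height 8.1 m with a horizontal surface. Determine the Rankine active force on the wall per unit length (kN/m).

K_a = tan²(45° − φ/2) = 0.3387.
P_a = ½ K_a γ H² = 0.5 × 0.3387 × 21.3 × 8.1² = 236.7 kN/m.

237 kN/m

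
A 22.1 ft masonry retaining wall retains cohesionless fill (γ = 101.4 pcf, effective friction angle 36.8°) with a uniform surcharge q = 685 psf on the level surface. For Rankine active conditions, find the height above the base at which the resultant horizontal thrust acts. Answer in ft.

8.76 ft

K_a = 0.2508.
Triangular part P₁ = ½K_aγH² = 6209 at H/3 = 7.367 ft; rectangular part P₂ = K_a q H = 3796 at H/2 = 11.05 ft.
ȳ = (P₁·7.367 + P₂·11.05)/(P₁+P₂) = 8.764 ft.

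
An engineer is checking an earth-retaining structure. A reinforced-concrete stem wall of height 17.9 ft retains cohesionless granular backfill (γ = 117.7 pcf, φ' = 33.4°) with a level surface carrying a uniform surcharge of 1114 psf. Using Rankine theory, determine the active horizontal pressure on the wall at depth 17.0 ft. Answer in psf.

903 psf

K_a = (1 − sin φ)/(1 + sin φ) = 0.2899.
σ_v = γz + q = 117.7 × 17.0 + 1114 = 3115 psf.
σ_h = K_a σ_v = 0.2899 × 3115 = 903.1 psf.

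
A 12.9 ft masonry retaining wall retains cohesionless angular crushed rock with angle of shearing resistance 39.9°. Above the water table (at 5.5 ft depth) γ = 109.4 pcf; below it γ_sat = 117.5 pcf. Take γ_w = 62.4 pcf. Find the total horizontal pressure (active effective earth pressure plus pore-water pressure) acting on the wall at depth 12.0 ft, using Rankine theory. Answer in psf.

615 psf

K_a = (1 − sin φ)/(1 + sin φ) = 0.2184.
γ' = 117.5 − 62.4 = 55.10 pcf.
Effective vertical stress at 12.0 ft: σ'_v = 109.4×5.5 + 55.10×6.50 = 959.9 psf.
σ'_h = K_a σ'_v = 0.2184 × 959.9 = 209.7 psf; u = γ_w × 6.50 = 405.6 psf.
Total σ_h = 209.7 + 405.6 = 615.3 psf.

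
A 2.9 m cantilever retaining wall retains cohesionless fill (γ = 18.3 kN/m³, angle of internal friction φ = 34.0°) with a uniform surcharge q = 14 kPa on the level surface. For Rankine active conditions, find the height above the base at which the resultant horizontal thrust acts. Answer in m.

K_a = 0.2827.
Triangular part P₁ = ½K_aγH² = 21.76 at H/3 = 0.9667 m; rectangular part P₂ = K_a q H = 11.48 at H/2 = 1.450 m.
ȳ = (P₁·0.9667 + P₂·1.450)/(P₁+P₂) = 1.134 m.

1.13 m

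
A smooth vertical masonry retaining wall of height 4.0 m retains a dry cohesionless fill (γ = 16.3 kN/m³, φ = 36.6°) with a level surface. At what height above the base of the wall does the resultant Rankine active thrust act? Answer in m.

1.33 m

K_a = 0.2530.
The pressure distribution is triangular, so the resultant acts at H/3 above the base = 4.0/3 = 1.333 m.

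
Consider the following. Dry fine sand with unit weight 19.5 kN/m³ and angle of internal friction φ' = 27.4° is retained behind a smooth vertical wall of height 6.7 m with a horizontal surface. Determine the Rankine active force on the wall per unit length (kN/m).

K_a = tan²(45° − φ/2) = 0.3697.
P_a = ½ K_a γ H² = 0.5 × 0.3697 × 19.5 × 6.7² = 161.8 kN/m.

162 kN/m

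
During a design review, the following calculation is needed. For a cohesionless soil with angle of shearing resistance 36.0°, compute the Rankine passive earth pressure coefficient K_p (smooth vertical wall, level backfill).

K_p = (1 + sin φ)/(1 − sin φ) = tan²(45° + 36.0°/2) = 3.852.

3.85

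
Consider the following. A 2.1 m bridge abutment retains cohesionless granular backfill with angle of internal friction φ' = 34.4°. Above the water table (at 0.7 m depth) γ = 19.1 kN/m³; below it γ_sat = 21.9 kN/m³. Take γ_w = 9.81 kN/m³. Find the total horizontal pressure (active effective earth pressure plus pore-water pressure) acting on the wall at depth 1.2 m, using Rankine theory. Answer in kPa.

K_a = (1 − sin φ)/(1 + sin φ) = 0.2780.
γ' = 21.9 − 9.81 = 12.09 kN/m³.
Effective vertical stress at 1.2 m: σ'_v = 19.1×0.7 + 12.09×0.500 = 19.41 kPa.
σ'_h = K_a σ'_v = 0.2780 × 19.41 = 5.397 kPa; u = γ_w × 0.500 = 4.905 kPa.
Total σ_h = 5.397 + 4.905 = 10.30 kPa.

10.3 kPa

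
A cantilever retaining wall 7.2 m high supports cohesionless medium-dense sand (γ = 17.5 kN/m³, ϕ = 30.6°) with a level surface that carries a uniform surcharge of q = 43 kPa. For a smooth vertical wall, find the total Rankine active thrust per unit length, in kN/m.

K_a = tan²(45° − φ/2) = 0.3253.
Soil triangle: ½ K_a γ H² = 0.5×0.3253×17.5×7.2² = 147.6 kN/m.
Surcharge rectangle: K_a q H = 0.3253×43×7.2 = 100.7 kN/m.
Total = 147.6 + 100.7 = 248.3 kN/m.

248 kN/m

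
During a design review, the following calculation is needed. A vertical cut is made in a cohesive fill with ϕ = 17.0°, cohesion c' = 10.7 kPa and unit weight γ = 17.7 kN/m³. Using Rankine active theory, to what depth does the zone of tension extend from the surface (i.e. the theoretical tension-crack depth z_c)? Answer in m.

1.63 m

K_a = tan²(45° − 17.0°/2) = 0.5475; √K_a = 0.7400.
The active pressure is zero where K_a γ z = 2c√K_a, so z_c = 2c/(γ√K_a) = 2×10.7/(17.7×0.7400) = 1.634 m.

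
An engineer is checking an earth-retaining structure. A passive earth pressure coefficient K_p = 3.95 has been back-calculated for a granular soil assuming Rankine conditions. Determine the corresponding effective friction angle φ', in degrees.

K_p = (1+sin φ)/(1−sin φ) ⇒ sin φ = (K_p − 1)/(K_p + 1) = 0.5960.
φ = arcsin(0.5960) = 36.58°.

36.6°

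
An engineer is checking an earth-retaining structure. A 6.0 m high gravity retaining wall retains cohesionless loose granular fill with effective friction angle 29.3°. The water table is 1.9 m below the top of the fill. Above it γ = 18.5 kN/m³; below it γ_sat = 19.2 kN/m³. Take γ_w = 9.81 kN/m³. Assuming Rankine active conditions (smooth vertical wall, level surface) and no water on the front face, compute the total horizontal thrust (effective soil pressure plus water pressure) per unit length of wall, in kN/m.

K_a = tan²(45° − φ/2) = 0.3428.
γ' = 19.2 − 9.81 = 9.390 kN/m³. Depth below WT = 4.1 m.
σ'_h at WT = K_a γ d_w = 12.05 kPa; at base = 12.05 + K_a γ' × 4.1 = 25.25 kPa.
P₁ (0–1.9 m) = ½×12.05×1.9 = 11.45. P₂ (1.9–6.0 m) = ½(12.05+25.25)×4.1 = 76.47.
P_w = ½ γ_w h₂² = 0.5×9.81×4.1² = 82.45. Total = 11.45+76.47+82.45 = 170.4 kN/m.

170 kN/m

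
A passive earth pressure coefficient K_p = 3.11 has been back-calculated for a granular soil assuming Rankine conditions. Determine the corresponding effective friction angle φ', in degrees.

K_p = (1+sin φ)/(1−sin φ) ⇒ sin φ = (K_p − 1)/(K_p + 1) = 0.5134.
φ = arcsin(0.5134) = 30.89°.

30.9°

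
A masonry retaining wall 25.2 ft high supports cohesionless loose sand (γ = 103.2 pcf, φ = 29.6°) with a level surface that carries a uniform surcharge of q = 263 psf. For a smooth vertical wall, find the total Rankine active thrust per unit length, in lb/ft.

13300 lb/ft

K_a = tan²(45° − φ/2) = 0.3387.
Soil triangle: ½ K_a γ H² = 0.5×0.3387×103.2×25.2² = 11100 lb/ft.
Surcharge rectangle: K_a q H = 0.3387×263×25.2 = 2245 lb/ft.
Total = 11100 + 2245 = 13340 lb/ft.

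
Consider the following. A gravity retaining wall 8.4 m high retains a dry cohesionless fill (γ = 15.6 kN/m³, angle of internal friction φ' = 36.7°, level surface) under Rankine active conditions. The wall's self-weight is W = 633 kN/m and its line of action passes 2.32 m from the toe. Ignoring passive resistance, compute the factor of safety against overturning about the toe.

3.78

K_a = tan²(45° − 36.7°/2) = 0.2519.
P_a = ½K_aγH² = 0.5×0.2519×15.6×8.4² = 138.6 kN/m, acting at H/3 = 2.800 m above the base.
Overturning moment M_o = P_a × H/3 = 138.6 × 2.800 = 388.1.
Resisting moment M_r = W × 2.32 = 633 × 2.32 = 1469.
FS_overturning = M_r/M_o = 1469/388.1 = 3.784.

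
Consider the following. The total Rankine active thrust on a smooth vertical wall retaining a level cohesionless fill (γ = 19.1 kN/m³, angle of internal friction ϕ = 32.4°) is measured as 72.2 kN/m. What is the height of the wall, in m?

K_a = 0.3022. P_a = ½ K_a γ H² ⇒ H = √(2P_a/(K_a γ)).
H = √(2×72.2/(0.3022×19.1)) = 5.001 m.

5.00 m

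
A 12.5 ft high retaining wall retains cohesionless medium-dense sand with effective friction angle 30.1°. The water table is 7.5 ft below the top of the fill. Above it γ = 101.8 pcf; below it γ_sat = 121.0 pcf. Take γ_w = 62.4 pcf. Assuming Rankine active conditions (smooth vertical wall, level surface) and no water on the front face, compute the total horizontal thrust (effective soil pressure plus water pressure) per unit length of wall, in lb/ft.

3240 lb/ft

K_a = tan²(45° − φ/2) = 0.3320.
γ' = 121.0 − 62.4 = 58.60 pcf. Depth below WT = 5.0 ft.
σ'_h at WT = K_a γ d_w = 253.5 psf; at base = 253.5 + K_a γ' × 5.0 = 350.7 psf.
P₁ (0–7.5 ft) = ½×253.5×7.5 = 950.5. P₂ (7.5–12.5 ft) = ½(253.5+350.7)×5.0 = 1511.
P_w = ½ γ_w h₂² = 0.5×62.4×5.0² = 780.0. Total = 950.5+1511+780.0 = 3241 lb/ft.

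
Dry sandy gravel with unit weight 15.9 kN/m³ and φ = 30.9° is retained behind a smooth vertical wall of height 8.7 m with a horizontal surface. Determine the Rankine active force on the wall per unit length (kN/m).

193 kN/m

K_a = tan²(45° − φ/2) = 0.3214.
P_a = ½ K_a γ H² = 0.5 × 0.3214 × 15.9 × 8.7² = 193.4 kN/m.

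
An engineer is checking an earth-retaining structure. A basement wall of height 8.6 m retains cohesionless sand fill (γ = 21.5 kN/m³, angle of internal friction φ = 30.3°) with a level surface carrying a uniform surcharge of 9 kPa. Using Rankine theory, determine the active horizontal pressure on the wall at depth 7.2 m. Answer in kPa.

53.9 kPa

K_a = (1 − sin φ)/(1 + sin φ) = 0.3293.
σ_v = γz + q = 21.5 × 7.2 + 9 = 163.8 kPa.
σ_h = K_a σ_v = 0.3293 × 163.8 = 53.94 kPa.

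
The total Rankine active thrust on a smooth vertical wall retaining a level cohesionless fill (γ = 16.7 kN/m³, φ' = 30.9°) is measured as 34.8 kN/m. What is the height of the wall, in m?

K_a = 0.3214. P_a = ½ K_a γ H² ⇒ H = √(2P_a/(K_a γ)).
H = √(2×34.8/(0.3214×16.7)) = 3.601 m.

3.60 m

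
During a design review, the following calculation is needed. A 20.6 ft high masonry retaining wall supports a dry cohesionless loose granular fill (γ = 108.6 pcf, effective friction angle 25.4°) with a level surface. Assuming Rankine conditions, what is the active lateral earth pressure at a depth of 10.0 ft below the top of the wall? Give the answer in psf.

434 psf

K_a = (1 − sin φ)/(1 + sin φ) = 0.3996.
σ_h = K_a γ z = 0.3996 × 108.6 × 10.0 = 434.0 psf.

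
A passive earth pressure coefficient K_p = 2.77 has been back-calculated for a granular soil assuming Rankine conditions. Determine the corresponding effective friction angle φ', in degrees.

28.0°

K_p = (1+sin φ)/(1−sin φ) ⇒ sin φ = (K_p − 1)/(K_p + 1) = 0.4695.
φ = arcsin(0.4695) = 28.00°.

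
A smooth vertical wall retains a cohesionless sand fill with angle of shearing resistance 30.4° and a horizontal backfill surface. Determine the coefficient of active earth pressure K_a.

K_a = (1 − sin φ)/(1 + sin φ) = (1 − sin 30.4°)/(1 + sin 30.4°) = 0.3280.

0.328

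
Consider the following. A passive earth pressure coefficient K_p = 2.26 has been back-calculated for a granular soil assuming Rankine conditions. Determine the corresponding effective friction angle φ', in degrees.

K_p = (1+sin φ)/(1−sin φ) ⇒ sin φ = (K_p − 1)/(K_p + 1) = 0.3865.
φ = arcsin(0.3865) = 22.74°.

22.7°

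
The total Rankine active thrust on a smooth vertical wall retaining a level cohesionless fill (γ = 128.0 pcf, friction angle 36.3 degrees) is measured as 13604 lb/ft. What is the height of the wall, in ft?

28.8 ft

K_a = 0.2563. P_a = ½ K_a γ H² ⇒ H = √(2P_a/(K_a γ)).
H = √(2×13604/(0.2563×128.0)) = 28.80 ft.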